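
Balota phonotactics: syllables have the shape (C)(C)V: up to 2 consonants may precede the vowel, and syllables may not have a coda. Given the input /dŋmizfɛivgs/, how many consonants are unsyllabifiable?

Under (C)(C)V, the unsyllabifiable consonants are /d/, /v/, /g/, /s/ (no codas are permitted; onsets may contain at most 2 consonants).

4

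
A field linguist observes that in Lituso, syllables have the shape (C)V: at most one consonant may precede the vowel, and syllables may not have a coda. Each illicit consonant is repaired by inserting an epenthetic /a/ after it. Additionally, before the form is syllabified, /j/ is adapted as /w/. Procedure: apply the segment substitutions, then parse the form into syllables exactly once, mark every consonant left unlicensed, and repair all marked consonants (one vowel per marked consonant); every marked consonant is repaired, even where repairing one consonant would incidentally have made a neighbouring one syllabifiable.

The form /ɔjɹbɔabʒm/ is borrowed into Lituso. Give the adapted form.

Substitution: /j/ → /w/, giving /ɔwɹbɔabʒm/.
Syllabifying with onset maximization leaves /w/, /ɹ/, /b/, /ʒ/, /m/ stranded (no codas are permitted; onsets are limited to one consonant).
Epenthesis after each stranded consonant: /w/ → /wa/, /ɹ/ → /ɹa/, /b/ → /ba/, /ʒ/ → /ʒa/, /m/ → /ma/.

ɔwaɹabɔabaʒama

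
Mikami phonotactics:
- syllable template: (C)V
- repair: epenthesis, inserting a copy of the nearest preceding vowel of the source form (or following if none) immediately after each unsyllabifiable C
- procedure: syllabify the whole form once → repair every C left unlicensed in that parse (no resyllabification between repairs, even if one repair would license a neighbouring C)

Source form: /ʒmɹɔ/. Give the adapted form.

ʒɔmɔɹɔ

The consonants /ʒ/, /m/ cannot be parsed into a legal (C)V syllable (no codas are permitted; onsets are limited to one consonant).
Epenthesis after each stranded consonant: /ʒ/ → /ʒɔ/, /m/ → /mɔ/.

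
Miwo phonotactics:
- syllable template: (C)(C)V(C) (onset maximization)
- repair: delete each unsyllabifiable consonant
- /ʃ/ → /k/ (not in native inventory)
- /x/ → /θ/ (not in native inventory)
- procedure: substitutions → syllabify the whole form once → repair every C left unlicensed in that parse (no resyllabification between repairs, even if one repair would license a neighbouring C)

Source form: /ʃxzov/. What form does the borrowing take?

θzov

Substitution: /ʃ/ → /k/, /x/ → /θ/, giving /kθzov/.
Under (C)(C)V(C), the unsyllabifiable consonants are /k/ (at most one coda consonant is licensed; onsets may contain at most 2 consonants).
Deletion applies to /k/.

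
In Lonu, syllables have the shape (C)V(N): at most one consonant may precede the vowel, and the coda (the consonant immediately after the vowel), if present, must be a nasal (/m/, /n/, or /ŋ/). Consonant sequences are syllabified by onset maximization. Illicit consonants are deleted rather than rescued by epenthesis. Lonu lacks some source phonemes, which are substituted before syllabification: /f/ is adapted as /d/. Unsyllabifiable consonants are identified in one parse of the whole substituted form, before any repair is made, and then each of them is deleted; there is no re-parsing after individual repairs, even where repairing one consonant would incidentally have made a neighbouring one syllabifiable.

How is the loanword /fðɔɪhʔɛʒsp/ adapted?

ðɔɪʔɛ

Substitution: /f/ → /d/, giving /dðɔɪhʔɛʒsp/.
Under (C)V(N), the unsyllabifiable consonants are /d/, /h/, /ʒ/, /s/, /p/ (only a nasal (/m/, /n/, or /ŋ/) is licensed in coda position; onsets are limited to one consonant).
Deleting the stranded consonants removes /d/, /h/, /ʒ/, /s/, /p/.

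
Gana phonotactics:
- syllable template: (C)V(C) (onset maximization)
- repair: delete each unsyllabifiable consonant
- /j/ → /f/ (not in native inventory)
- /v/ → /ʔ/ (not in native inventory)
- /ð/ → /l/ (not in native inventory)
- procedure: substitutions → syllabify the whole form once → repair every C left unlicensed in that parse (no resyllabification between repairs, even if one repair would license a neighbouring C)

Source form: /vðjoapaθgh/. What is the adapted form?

Substitution: /v/ → /ʔ/, /ð/ → /l/, /j/ → /f/, giving /ʔlfoapaθgh/.
The consonants /ʔ/, /l/, /g/, /h/ cannot be parsed into a legal (C)V(C) syllable (at most one coda consonant is licensed; onsets are limited to one consonant).
Deleting the stranded consonants removes /ʔ/, /l/, /g/, /h/.

foapaθ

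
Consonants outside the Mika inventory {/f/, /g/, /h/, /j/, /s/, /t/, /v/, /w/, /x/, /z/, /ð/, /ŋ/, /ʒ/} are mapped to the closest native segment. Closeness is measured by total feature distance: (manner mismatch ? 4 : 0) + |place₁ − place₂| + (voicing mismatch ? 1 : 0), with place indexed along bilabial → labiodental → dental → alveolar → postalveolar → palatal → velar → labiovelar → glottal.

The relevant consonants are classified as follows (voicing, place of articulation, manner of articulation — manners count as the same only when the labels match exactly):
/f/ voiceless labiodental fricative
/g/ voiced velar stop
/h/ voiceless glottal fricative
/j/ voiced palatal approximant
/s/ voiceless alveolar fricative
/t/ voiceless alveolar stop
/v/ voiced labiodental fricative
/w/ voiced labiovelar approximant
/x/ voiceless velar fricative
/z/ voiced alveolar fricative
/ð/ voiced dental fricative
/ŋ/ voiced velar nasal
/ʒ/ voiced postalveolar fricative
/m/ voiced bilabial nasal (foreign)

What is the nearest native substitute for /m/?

/v/ is closest: manner differs (nasal→fricative, +4), place distance 1 (bilabial→labiodental), same voicing; total 5. Next closest is /f/ at distance 6.

v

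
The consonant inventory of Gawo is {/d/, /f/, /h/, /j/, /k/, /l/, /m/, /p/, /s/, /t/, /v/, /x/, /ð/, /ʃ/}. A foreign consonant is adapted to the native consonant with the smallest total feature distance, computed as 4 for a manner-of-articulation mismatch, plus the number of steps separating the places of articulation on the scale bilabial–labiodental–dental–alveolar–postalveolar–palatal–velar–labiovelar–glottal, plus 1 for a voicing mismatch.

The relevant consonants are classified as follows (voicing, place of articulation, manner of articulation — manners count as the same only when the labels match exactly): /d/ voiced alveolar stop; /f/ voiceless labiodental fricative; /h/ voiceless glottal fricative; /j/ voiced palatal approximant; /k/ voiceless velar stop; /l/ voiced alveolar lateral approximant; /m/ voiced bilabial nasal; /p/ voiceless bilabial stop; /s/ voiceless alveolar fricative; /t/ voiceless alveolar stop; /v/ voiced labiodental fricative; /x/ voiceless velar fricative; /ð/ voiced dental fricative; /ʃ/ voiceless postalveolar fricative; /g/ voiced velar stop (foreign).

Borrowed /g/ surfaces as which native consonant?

k

/k/ is closest: same manner (stop), place distance 0 (velar→velar), voicing differs (+1); total 1. Next closest is /d/ at distance 3.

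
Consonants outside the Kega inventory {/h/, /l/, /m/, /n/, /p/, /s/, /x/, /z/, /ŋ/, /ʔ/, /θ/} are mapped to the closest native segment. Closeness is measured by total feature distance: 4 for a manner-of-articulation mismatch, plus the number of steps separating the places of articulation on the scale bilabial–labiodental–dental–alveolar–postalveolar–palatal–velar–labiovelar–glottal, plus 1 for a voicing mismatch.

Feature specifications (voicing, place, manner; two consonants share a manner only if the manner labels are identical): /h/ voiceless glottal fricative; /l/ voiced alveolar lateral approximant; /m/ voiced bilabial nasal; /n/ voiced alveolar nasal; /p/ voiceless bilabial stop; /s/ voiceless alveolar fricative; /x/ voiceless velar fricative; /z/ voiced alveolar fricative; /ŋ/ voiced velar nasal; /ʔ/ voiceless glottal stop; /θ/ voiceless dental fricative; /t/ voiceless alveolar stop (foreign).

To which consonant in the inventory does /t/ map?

/p/ is closest: same manner (stop), place distance 3 (alveolar→bilabial), same voicing; total 3. Next closest is /s/ at distance 4.

p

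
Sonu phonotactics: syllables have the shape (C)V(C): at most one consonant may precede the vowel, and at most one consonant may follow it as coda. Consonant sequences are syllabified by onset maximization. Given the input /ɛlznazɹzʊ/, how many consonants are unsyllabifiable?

2

Under (C)V(C), the unsyllabifiable consonants are /z/, /ɹ/ (at most one coda consonant is licensed; onsets are limited to one consonant).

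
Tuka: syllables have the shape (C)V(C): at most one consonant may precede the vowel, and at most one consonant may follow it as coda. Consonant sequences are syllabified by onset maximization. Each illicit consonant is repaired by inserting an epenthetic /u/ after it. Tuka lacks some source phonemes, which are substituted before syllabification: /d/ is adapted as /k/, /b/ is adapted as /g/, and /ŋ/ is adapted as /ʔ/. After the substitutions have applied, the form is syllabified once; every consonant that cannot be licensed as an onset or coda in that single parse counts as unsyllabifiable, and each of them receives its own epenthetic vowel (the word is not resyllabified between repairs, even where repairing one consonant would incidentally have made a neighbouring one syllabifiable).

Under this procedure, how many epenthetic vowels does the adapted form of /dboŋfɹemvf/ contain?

After substitution the input is /kgoʔfɹemvf/.
The unsyllabifiable consonants are /k/, /f/, /v/, /f/; each receives one epenthetic vowel.

4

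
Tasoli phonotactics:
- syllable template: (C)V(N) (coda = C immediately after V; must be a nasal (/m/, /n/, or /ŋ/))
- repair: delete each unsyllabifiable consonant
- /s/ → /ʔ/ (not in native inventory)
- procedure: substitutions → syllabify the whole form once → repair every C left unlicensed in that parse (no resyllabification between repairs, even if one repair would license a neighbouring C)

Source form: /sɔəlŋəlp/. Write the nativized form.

ʔɔəŋə

Substitution: /s/ → /ʔ/, giving /ʔɔəlŋəlp/.
Under (C)V(N), the unsyllabifiable consonants are /l/, /l/, /p/ (only a nasal (/m/, /n/, or /ŋ/) is licensed in coda position; onsets are limited to one consonant).
Each unlicensed consonant is deleted: /l/, /l/, /p/.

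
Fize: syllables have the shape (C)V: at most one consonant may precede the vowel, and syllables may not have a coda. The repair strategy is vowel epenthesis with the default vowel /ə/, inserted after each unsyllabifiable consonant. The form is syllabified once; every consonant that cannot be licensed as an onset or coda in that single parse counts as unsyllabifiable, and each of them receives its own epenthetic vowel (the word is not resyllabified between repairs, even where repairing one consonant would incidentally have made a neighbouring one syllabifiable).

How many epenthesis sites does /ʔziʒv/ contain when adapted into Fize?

The unsyllabifiable consonants are /ʔ/, /ʒ/, /v/; each receives one epenthetic vowel.

3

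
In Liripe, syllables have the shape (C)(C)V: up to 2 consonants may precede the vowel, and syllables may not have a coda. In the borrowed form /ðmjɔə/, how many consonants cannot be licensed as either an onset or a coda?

Under (C)(C)V, the unsyllabifiable consonants are /ð/ (no codas are permitted; onsets may contain at most 2 consonants).

1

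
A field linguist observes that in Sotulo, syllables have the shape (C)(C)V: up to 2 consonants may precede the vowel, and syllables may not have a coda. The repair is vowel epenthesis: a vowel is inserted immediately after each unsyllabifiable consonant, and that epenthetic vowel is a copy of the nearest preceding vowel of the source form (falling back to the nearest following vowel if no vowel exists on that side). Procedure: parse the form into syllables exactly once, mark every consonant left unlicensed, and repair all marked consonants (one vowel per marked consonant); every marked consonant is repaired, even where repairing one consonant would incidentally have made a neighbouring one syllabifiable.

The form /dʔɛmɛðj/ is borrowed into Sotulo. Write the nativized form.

Under (C)(C)V, the unsyllabifiable consonants are /ð/, /j/ (no codas are permitted; onsets may contain at most 2 consonants).
Inserting the epenthetic vowel yields /ð/ → /ðɛ/, /j/ → /jɛ/.

dʔɛmɛðɛjɛ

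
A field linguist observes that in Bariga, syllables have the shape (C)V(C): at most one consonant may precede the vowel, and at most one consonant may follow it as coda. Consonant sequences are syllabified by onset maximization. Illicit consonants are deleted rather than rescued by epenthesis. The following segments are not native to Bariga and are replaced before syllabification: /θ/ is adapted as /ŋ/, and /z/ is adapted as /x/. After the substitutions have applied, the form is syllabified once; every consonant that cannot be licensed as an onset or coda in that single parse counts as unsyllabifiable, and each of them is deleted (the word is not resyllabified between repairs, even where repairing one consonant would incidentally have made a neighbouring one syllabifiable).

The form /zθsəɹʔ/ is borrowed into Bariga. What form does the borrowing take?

Substitution: /z/ → /x/, /θ/ → /ŋ/, giving /xŋsəɹʔ/.
Syllabifying with onset maximization leaves /x/, /ŋ/, /ʔ/ stranded (at most one coda consonant is licensed; onsets are limited to one consonant).
Deleting the stranded consonants removes /x/, /ŋ/, /ʔ/.

səɹ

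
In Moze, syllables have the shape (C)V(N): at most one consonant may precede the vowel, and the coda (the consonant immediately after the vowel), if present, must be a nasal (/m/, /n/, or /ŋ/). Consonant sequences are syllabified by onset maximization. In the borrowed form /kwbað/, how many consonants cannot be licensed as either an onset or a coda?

The consonants /k/, /w/, /ð/ cannot be parsed into a legal (C)V(N) syllable (only a nasal (/m/, /n/, or /ŋ/) is licensed in coda position; onsets are limited to one consonant).

3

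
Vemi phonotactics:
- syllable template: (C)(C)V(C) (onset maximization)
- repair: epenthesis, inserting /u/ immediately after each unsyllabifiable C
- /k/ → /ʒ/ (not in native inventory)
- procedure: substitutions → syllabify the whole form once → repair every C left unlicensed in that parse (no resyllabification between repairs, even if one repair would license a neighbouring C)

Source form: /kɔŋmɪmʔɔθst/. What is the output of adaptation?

Substitution: /k/ → /ʒ/, giving /ʒɔŋmɪmʔɔθst/.
The consonants /s/, /t/ cannot be parsed into a legal (C)(C)V(C) syllable (at most one coda consonant is licensed; onsets may contain at most 2 consonants).
Epenthesis after each stranded consonant: /s/ → /su/, /t/ → /tu/.

ʒɔŋmɪmʔɔθsutu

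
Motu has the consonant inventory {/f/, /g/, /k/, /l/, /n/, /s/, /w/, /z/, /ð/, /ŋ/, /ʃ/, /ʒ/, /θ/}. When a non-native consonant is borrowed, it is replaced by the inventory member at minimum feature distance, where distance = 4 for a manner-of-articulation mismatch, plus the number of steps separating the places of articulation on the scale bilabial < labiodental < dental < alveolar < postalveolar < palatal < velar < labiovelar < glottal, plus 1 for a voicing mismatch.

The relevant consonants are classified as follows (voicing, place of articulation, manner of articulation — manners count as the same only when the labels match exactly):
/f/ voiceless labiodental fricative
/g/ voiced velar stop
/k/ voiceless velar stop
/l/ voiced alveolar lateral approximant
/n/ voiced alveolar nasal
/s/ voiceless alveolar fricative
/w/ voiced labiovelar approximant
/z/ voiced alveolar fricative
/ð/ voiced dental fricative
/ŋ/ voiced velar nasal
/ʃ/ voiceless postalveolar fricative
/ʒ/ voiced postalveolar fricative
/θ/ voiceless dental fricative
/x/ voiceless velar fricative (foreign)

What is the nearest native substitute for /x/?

ʃ

/ʃ/ is closest: same manner (fricative), place distance 2 (velar→postalveolar), same voicing; total 2. Next closest is /s/ at distance 3.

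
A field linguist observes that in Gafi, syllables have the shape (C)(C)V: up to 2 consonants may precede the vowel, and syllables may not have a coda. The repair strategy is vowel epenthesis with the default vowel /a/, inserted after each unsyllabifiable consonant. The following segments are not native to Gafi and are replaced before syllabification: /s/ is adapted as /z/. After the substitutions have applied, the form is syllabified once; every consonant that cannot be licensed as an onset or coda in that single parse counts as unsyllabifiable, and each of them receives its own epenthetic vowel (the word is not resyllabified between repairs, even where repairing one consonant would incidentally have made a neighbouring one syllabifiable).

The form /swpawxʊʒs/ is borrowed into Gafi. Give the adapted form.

zawpawxʊʒaza

Substitution: /s/ → /z/, giving /zwpawxʊʒz/.
The consonants /z/, /ʒ/, /z/ cannot be parsed into a legal (C)(C)V syllable (no codas are permitted; onsets may contain at most 2 consonants).
Each unlicensed consonant becomes the onset of a new syllable: /z/ → /za/, /ʒ/ → /ʒa/, /z/ → /za/.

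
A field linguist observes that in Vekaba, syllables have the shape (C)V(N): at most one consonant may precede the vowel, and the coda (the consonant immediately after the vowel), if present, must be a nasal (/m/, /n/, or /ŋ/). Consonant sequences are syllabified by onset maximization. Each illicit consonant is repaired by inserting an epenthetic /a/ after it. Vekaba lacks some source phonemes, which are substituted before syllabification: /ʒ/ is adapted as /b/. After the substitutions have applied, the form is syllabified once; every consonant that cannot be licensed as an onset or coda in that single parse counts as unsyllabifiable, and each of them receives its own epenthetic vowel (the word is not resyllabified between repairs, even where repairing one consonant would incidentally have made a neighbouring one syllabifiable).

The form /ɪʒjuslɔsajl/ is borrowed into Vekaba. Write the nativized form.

ɪbajusalɔsajala

Substitution: /ʒ/ → /b/, giving /ɪbjuslɔsajl/.
Under (C)V(N), the unsyllabifiable consonants are /b/, /s/, /j/, /l/ (only a nasal (/m/, /n/, or /ŋ/) is licensed in coda position; onsets are limited to one consonant).
Epenthesis after each stranded consonant: /b/ → /ba/, /s/ → /sa/, /j/ → /ja/, /l/ → /la/.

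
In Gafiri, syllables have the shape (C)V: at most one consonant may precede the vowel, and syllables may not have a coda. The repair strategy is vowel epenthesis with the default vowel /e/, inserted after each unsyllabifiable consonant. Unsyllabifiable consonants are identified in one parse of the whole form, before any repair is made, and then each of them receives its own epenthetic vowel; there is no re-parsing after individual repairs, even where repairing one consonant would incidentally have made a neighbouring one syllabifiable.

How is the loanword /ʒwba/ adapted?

Under (C)V, the unsyllabifiable consonants are /ʒ/, /w/ (no codas are permitted; onsets are limited to one consonant).
Epenthesis after each stranded consonant: /ʒ/ → /ʒe/, /w/ → /we/.

ʒeweba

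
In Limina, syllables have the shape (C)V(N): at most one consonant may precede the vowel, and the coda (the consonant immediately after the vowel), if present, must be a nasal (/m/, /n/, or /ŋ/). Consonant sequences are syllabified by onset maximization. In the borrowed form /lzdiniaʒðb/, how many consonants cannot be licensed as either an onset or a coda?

Syllabifying with onset maximization leaves /l/, /z/, /ʒ/, /ð/, /b/ stranded (only a nasal (/m/, /n/, or /ŋ/) is licensed in coda position; onsets are limited to one consonant).

5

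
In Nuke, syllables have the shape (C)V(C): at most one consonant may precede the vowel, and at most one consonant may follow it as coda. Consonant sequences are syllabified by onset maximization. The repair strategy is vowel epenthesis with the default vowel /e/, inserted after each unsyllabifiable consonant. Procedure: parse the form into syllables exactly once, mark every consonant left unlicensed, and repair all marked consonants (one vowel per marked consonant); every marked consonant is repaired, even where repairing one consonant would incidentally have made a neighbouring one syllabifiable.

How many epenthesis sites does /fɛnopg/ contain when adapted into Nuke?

The unsyllabifiable consonants are /g/; each receives one epenthetic vowel.

1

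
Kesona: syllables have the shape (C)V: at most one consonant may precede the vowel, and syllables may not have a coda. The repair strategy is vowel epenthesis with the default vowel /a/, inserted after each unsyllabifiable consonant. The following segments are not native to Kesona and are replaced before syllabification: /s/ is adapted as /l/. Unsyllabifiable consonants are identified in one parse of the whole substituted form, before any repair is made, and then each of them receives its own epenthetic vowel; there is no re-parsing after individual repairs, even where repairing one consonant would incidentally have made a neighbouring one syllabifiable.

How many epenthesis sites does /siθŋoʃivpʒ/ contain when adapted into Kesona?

After substitution the input is /liθŋoʃivpʒ/.
The unsyllabifiable consonants are /θ/, /v/, /p/, /ʒ/; each receives one epenthetic vowel.

4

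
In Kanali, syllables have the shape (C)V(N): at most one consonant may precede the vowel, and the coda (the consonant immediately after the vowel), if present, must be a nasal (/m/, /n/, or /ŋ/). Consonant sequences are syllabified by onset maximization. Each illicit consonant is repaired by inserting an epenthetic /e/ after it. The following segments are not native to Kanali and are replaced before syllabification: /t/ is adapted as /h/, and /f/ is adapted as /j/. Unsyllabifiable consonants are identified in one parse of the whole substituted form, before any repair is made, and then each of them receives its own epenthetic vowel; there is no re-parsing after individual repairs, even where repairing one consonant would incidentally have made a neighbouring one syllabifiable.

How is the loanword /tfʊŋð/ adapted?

hejʊŋðe

Substitution: /t/ → /h/, /f/ → /j/, giving /hjʊŋð/.
Syllabifying with onset maximization leaves /h/, /ð/ stranded (only a nasal (/m/, /n/, or /ŋ/) is licensed in coda position; onsets are limited to one consonant).
Each unlicensed consonant becomes the onset of a new syllable: /h/ → /he/, /ð/ → /ðe/.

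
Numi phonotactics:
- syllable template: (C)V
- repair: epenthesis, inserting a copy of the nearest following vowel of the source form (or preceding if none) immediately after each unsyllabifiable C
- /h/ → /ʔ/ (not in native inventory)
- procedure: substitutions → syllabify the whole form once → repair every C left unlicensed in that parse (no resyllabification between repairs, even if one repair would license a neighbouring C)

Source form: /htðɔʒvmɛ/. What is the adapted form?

ʔɔtɔðɔʒɛvɛmɛ

Substitution: /h/ → /ʔ/, giving /ʔtðɔʒvmɛ/.
Under (C)V, the unsyllabifiable consonants are /ʔ/, /t/, /ʒ/, /v/ (no codas are permitted; onsets are limited to one consonant).
Epenthesis after each stranded consonant: /ʔ/ → /ʔɔ/, /t/ → /tɔ/, /ʒ/ → /ʒɛ/, /v/ → /vɛ/.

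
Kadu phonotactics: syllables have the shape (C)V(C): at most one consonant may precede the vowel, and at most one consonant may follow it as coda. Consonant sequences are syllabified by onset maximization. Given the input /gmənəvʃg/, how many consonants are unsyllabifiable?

Syllabifying with onset maximization leaves /g/, /ʃ/, /g/ stranded (at most one coda consonant is licensed; onsets are limited to one consonant).

3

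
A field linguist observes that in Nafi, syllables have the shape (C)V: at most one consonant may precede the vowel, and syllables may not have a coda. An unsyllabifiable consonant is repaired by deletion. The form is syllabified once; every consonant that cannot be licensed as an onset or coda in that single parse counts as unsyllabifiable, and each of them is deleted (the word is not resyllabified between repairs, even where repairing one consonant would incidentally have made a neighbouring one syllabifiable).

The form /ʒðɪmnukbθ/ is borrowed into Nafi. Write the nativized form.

Syllabifying with onset maximization leaves /ʒ/, /m/, /k/, /b/, /θ/ stranded (no codas are permitted; onsets are limited to one consonant).
Each unlicensed consonant is deleted: /ʒ/, /m/, /k/, /b/, /θ/.

ðɪnu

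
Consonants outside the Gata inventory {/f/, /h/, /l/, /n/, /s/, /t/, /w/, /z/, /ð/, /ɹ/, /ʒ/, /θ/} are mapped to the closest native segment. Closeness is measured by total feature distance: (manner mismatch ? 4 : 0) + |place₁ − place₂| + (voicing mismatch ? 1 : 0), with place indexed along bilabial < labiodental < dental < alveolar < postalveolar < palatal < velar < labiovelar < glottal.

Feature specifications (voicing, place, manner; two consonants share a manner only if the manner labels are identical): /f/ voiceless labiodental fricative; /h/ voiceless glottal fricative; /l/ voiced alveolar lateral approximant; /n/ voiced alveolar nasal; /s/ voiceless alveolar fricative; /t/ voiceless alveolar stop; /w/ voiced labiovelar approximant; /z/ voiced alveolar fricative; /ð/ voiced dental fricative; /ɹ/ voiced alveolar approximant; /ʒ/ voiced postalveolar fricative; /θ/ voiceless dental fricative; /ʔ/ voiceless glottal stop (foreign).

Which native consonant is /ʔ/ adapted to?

h

/h/ is closest: manner differs (stop→fricative, +4), place distance 0 (glottal→glottal), same voicing; total 4. Next closest is /t/ at distance 5.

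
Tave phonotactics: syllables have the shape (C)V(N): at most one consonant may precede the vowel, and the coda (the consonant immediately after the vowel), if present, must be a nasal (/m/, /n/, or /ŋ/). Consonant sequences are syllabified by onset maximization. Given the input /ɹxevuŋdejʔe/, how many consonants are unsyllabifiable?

The consonants /ɹ/, /j/ cannot be parsed into a legal (C)V(N) syllable (only a nasal (/m/, /n/, or /ŋ/) is licensed in coda position; onsets are limited to one consonant).

2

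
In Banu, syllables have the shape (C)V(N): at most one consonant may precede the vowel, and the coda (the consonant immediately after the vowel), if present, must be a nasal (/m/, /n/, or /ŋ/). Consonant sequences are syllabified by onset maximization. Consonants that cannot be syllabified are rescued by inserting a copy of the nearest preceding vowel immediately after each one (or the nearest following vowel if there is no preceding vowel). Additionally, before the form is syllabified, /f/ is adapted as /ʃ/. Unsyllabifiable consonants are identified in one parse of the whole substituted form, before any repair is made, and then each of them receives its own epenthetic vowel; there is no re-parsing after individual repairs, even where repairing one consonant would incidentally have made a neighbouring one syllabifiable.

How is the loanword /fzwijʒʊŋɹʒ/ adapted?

Substitution: /f/ → /ʃ/, giving /ʃzwijʒʊŋɹʒ/.
Syllabifying with onset maximization leaves /ʃ/, /z/, /j/, /ɹ/, /ʒ/ stranded (only a nasal (/m/, /n/, or /ŋ/) is licensed in coda position; onsets are limited to one consonant).
Epenthesis after each stranded consonant: /ʃ/ → /ʃi/, /z/ → /zi/, /j/ → /ji/, /ɹ/ → /ɹʊ/, /ʒ/ → /ʒʊ/.

ʃiziwijiʒʊŋɹʊʒʊ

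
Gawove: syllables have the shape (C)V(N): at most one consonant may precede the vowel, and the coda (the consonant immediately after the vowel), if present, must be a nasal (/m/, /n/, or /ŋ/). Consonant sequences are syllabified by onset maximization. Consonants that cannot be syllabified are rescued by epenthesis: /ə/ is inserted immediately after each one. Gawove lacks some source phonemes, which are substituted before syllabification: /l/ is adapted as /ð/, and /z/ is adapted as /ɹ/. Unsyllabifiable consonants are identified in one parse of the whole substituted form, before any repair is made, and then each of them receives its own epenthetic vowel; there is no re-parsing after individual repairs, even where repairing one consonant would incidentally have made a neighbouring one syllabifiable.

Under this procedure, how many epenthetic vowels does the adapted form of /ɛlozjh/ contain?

3

After substitution the input is /ɛðoɹjh/.
The unsyllabifiable consonants are /ɹ/, /j/, /h/; each receives one epenthetic vowel.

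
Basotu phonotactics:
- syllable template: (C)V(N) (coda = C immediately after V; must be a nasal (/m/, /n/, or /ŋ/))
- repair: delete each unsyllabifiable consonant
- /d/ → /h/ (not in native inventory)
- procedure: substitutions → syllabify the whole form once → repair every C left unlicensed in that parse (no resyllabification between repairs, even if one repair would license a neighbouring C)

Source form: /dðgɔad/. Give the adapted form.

Substitution: /d/ → /h/, giving /hðgɔah/.
Syllabifying with onset maximization leaves /h/, /ð/, /h/ stranded (only a nasal (/m/, /n/, or /ŋ/) is licensed in coda position; onsets are limited to one consonant).
Deleting the stranded consonants removes /h/, /ð/, /h/.

gɔa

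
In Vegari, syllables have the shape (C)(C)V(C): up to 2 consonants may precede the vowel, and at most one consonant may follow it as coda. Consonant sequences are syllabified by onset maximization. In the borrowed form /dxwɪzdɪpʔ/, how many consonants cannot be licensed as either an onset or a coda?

2

The consonants /d/, /ʔ/ cannot be parsed into a legal (C)(C)V(C) syllable (at most one coda consonant is licensed; onsets may contain at most 2 consonants).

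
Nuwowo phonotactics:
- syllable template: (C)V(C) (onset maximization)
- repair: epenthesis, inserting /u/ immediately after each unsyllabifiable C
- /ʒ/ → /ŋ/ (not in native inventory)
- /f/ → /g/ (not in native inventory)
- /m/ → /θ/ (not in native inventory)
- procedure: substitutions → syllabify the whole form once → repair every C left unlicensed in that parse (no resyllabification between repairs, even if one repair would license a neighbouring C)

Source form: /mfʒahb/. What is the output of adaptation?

θuguŋahbu

Substitution: /m/ → /θ/, /f/ → /g/, /ʒ/ → /ŋ/, giving /θgŋahb/.
Under (C)V(C), the unsyllabifiable consonants are /θ/, /g/, /b/ (at most one coda consonant is licensed; onsets are limited to one consonant).
Each unlicensed consonant becomes the onset of a new syllable: /θ/ → /θu/, /g/ → /gu/, /b/ → /bu/.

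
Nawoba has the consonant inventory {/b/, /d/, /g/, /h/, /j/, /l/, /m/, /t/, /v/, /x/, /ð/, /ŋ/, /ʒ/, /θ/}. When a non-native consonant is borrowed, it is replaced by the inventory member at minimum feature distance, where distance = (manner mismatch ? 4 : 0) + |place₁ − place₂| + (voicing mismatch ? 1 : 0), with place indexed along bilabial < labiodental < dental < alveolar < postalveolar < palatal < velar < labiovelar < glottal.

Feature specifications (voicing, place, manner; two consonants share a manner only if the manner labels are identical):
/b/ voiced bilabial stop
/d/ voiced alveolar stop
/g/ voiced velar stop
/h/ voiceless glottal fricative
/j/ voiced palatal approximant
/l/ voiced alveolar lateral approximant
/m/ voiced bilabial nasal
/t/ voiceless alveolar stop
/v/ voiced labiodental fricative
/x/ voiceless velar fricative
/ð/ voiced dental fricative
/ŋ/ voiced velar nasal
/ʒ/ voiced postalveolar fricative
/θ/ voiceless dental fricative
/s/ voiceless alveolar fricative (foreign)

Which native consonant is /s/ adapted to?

/θ/ is closest: same manner (fricative), place distance 1 (alveolar→dental), same voicing; total 1. Next closest is /ð/ at distance 2.

θ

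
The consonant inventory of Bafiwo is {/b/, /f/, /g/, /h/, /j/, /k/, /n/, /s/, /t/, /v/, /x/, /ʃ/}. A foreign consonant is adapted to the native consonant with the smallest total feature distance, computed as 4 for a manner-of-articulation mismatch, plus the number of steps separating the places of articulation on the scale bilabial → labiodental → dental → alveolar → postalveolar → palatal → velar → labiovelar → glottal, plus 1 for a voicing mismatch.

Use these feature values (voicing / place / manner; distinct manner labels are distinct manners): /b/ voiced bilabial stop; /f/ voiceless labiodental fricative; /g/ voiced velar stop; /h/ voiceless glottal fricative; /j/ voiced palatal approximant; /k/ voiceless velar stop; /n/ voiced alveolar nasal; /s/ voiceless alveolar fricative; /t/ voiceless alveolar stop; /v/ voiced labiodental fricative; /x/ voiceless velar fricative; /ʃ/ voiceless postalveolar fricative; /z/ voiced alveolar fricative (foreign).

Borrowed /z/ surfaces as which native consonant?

s

/s/ is closest: same manner (fricative), place distance 0 (alveolar→alveolar), voicing differs (+1); total 1. Next closest is /v/ at distance 2.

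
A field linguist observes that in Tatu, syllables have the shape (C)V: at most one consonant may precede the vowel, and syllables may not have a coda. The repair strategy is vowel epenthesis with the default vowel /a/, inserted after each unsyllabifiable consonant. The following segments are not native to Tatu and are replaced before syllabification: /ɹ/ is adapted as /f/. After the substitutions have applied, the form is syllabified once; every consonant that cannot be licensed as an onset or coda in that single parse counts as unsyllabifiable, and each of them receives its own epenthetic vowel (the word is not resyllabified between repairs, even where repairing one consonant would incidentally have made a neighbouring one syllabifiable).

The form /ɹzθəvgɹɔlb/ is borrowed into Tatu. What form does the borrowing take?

Substitution: /ɹ/ → /f/, giving /fzθəvgfɔlb/.
The consonants /f/, /z/, /v/, /g/, /l/, /b/ cannot be parsed into a legal (C)V syllable (no codas are permitted; onsets are limited to one consonant).
Inserting the epenthetic vowel yields /f/ → /fa/, /z/ → /za/, /v/ → /va/, /g/ → /ga/, /l/ → /la/, /b/ → /ba/.

fazaθəvagafɔlaba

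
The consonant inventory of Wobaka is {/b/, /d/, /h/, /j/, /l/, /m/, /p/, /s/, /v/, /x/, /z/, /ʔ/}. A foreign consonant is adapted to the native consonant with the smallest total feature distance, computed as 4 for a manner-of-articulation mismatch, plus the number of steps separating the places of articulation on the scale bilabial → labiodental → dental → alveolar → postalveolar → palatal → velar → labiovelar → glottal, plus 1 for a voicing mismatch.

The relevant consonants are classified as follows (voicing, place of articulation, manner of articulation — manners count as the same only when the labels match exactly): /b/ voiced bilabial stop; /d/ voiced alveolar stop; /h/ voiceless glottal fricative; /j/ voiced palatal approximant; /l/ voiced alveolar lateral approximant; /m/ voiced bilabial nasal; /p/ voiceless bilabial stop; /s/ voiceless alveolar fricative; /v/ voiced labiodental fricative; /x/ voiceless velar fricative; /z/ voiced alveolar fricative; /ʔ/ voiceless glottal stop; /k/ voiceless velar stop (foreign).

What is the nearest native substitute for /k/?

/ʔ/ is closest: same manner (stop), place distance 2 (velar→glottal), same voicing; total 2. Next closest is /d/ at distance 4.

ʔ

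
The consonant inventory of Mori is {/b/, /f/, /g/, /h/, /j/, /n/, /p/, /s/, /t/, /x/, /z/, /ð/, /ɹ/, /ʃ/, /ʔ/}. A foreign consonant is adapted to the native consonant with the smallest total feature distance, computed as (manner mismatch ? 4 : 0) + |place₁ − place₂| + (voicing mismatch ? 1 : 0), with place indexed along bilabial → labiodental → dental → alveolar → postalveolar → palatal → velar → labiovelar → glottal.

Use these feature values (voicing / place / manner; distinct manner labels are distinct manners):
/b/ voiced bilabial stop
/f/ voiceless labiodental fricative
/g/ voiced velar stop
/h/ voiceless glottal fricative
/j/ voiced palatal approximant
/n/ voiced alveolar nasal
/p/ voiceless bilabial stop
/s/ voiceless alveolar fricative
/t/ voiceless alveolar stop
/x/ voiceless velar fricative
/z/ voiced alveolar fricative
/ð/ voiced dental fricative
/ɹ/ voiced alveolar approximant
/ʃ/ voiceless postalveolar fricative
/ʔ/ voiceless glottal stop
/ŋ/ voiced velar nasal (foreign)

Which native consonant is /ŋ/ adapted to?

/n/ is closest: same manner (nasal), place distance 3 (velar→alveolar), same voicing; total 3. Next closest is /g/ at distance 4.

n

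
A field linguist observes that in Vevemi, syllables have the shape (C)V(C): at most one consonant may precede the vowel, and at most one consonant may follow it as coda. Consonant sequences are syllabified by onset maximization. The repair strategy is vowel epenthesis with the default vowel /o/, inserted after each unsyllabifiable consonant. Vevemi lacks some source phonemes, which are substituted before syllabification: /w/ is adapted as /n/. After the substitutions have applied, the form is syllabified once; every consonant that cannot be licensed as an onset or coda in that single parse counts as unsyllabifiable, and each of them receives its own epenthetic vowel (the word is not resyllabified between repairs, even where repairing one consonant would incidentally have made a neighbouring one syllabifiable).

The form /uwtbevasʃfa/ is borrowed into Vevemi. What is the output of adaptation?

untobevasʃofa

Substitution: /w/ → /n/, giving /untbevasʃfa/.
The consonants /t/, /ʃ/ cannot be parsed into a legal (C)V(C) syllable (at most one coda consonant is licensed; onsets are limited to one consonant).
Inserting the epenthetic vowel yields /t/ → /to/, /ʃ/ → /ʃo/.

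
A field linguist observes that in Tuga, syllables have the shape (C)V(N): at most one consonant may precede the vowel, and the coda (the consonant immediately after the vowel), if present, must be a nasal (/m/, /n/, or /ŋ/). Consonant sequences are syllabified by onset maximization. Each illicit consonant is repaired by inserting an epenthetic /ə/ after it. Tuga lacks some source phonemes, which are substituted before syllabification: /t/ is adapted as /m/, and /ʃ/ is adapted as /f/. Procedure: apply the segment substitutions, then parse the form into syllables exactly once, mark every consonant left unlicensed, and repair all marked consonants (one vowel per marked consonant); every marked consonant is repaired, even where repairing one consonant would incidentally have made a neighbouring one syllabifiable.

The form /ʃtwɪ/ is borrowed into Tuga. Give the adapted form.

Substitution: /ʃ/ → /f/, /t/ → /m/, giving /fmwɪ/.
Syllabifying with onset maximization leaves /f/, /m/ stranded (only a nasal (/m/, /n/, or /ŋ/) is licensed in coda position; onsets are limited to one consonant).
Inserting the epenthetic vowel yields /f/ → /fə/, /m/ → /mə/.

fəməwɪ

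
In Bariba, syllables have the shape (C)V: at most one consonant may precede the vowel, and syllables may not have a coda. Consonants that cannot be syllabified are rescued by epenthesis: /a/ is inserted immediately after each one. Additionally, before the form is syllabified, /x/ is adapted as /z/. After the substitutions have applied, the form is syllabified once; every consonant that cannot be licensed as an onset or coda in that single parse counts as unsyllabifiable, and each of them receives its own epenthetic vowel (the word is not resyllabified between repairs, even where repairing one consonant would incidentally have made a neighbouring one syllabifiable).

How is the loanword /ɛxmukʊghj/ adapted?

ɛzamukʊgahaja

Substitution: /x/ → /z/, giving /ɛzmukʊghj/.
Under (C)V, the unsyllabifiable consonants are /z/, /g/, /h/, /j/ (no codas are permitted; onsets are limited to one consonant).
Each unlicensed consonant becomes the onset of a new syllable: /z/ → /za/, /g/ → /ga/, /h/ → /ha/, /j/ → /ja/.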